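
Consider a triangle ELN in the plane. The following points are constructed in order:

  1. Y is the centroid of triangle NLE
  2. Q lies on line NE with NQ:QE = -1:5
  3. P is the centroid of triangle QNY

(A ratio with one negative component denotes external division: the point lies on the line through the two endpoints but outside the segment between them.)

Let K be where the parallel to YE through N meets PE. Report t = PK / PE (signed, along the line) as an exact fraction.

t = -1/3

Set E = (0, 0), L = (1, 0), N = (0, 1); any affine frame gives the same invariant.
1. Y is the centroid of triangle NLE ⇒ Y = (1/3, 1/3)
2. Q lies on line NE with NQ:QE = -1:5 ⇒ Q = (0, 5/4)
3. P is the centroid of triangle QNY ⇒ P = (1/9, 31/36)
through N parallel to YE: direction (-1/3, -1/3); meets PE at K = (4/27, 31/27)
K = P + t·(E−P) with t = -1/3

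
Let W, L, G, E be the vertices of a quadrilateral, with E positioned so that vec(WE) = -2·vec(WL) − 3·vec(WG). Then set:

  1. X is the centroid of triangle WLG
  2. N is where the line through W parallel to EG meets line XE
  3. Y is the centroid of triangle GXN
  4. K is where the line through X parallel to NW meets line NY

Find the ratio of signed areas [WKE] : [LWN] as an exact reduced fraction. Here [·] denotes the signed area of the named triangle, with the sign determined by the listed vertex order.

[WKE]:[LWN] = -8/3

Work in coordinates with W = (0, 0), L = (1, 0), G = (0, 1), E = (-2, -3).
1. X is the centroid of triangle WLG ⇒ X = (1/3, 1/3)
2. N is where the line through W parallel to EG meets line XE ⇒ N = (-1/4, -1/2)
3. Y is the centroid of triangle GXN ⇒ Y = (1/36, 5/18)
4. K is where the line through X parallel to NW meets line NY ⇒ K = (-2/3, -5/3)
2·[WKE] = -4/3, 2·[LWN] = 1/2
[WKE]:[LWN] = -4/3:1/2 = -8/3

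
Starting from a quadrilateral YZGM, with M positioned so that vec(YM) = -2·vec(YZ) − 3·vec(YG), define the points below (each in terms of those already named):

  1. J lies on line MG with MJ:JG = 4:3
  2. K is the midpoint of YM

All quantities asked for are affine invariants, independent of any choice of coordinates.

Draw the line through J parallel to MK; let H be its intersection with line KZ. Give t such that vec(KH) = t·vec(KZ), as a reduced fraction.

Choose coordinates Y = (0, 0), Z = (1, 0), G = (0, 1), M = (-2, -3).
1. J lies on line MG with MJ:JG = 4:3 ⇒ J = (-6/7, -5/7)
2. K is the midpoint of YM ⇒ K = (-1, -3/2)
through J parallel to MK: direction (1, 3/2); meets KZ at H = (-37/21, -29/14)
H = K + t·(Z−K) with t = -8/21

t = -8/21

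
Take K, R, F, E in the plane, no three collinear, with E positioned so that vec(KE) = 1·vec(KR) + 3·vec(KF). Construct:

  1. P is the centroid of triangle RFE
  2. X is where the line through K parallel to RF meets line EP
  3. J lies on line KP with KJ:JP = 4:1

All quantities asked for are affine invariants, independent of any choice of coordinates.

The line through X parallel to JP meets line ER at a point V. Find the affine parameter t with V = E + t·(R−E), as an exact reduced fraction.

Assign K = (0, 0), R = (1, 0), F = (0, 1), E = (1, 3) — the answer is frame-independent, so this choice is without loss of generality.
1. P is the centroid of triangle RFE ⇒ P = (2/3, 4/3)
2. X is where the line through K parallel to RF meets line EP ⇒ X = (1/3, -1/3)
3. J lies on line KP with KJ:JP = 4:1 ⇒ J = (8/15, 16/15)
through X parallel to JP: direction (2/15, 4/15); meets ER at V = (1, 1)
V = E + t·(R−E) with t = 2/3

t = 2/3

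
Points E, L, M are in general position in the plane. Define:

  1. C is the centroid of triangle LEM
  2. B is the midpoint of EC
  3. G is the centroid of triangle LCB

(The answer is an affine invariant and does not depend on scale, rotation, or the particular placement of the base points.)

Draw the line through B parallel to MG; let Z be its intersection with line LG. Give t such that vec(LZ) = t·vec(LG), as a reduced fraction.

t = 11/6

Set E = (0, 0), L = (1, 0), M = (0, 1); any affine frame gives the same invariant.
1. C is the centroid of triangle LEM ⇒ C = (1/3, 1/3)
2. B is the midpoint of EC ⇒ B = (1/6, 1/6)
3. G is the centroid of triangle LCB ⇒ G = (1/2, 1/6)
through B parallel to MG: direction (1/2, -5/6); meets LG at Z = (1/12, 11/36)
Z = L + t·(G−L) with t = 11/6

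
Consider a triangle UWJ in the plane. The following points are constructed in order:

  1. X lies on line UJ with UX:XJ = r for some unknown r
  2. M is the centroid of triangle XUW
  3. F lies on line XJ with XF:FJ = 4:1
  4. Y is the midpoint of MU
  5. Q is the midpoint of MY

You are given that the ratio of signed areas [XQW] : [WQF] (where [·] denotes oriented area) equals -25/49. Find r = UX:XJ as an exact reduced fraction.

r = 5/4

Assign U = (0, 0), W = (1, 0), J = (0, 1) — the answer is frame-independent, so this choice is without loss of generality.
1. With UX:XJ = r, write λ = r/(r+1) so X = U + λ·(J−U); X is affine-linear in λ
2. M is the centroid of triangle XUW ⇒ M is an affine combination of earlier points and hence also affine-linear in λ
3. F lies on line XJ with XF:FJ = 4:1 ⇒ F is an affine combination of earlier points and hence also affine-linear in λ
4. Y is the midpoint of MU ⇒ Y is an affine combination of earlier points and hence also affine-linear in λ
5. Q is the midpoint of MY ⇒ Q is an affine combination of earlier points and hence also affine-linear in λ
Every point depending on X is an affine combination of X and λ-independent points, so each such coordinate is linear in λ; the λ² term in each signed area is a multiple of (J−U)×(J−U) = 0, so 2·[XQW] and 2·[WQF] are each linear in λ. Evaluating at λ=0 and λ=1:
  2·[XQW] = 1/2·λ,   2·[WQF] = 1/10·λ − 3/5
So [XQW]:[WQF] = (1/2·λ) / (1/10·λ − 3/5). Setting this equal to -25/49:
  1/2·λ = -25/49·(1/10·λ − 3/5)  ⇒  λ = 5/9
Then r = λ/(1−λ) = (5/9)/(4/9) = 5/4. Check: with r = 5/4, X = (0, 5/9) and [XQW]:[WQF] = -25/49 as required.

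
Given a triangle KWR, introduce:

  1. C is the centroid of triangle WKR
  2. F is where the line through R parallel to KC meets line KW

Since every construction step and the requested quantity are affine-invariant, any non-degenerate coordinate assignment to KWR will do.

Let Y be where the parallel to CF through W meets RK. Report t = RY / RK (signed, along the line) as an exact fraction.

t = 5/4

Work in coordinates with K = (0, 0), W = (1, 0), R = (0, 1).
1. C is the centroid of triangle WKR ⇒ C = (1/3, 1/3)
2. F is where the line through R parallel to KC meets line KW ⇒ F = (-1, 0)
through W parallel to CF: direction (-4/3, -1/3); meets RK at Y = (0, -1/4)
Y = R + t·(K−R) with t = 5/4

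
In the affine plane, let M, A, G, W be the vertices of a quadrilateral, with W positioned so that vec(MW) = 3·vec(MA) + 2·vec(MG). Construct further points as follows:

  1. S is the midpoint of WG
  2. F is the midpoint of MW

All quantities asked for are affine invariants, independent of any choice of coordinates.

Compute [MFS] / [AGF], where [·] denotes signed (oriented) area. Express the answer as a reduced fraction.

[MFS]:[AGF] = -1/2

Choose coordinates M = (0, 0), A = (1, 0), G = (0, 1), W = (3, 2).
1. S is the midpoint of WG ⇒ S = (3/2, 3/2)
2. F is the midpoint of MW ⇒ F = (3/2, 1)
2·[MFS] = 3/4, 2·[AGF] = -3/2
[MFS]:[AGF] = 3/4:-3/2 = -1/2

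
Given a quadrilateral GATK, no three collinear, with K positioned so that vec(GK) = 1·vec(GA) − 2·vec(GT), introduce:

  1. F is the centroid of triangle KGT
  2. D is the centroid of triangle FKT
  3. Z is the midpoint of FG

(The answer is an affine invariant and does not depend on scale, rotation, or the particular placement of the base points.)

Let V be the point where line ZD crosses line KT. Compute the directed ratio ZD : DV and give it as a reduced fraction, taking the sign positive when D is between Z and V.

ZD:DV = 5

Work in coordinates with G = (0, 0), A = (1, 0), T = (0, 1), K = (1, -2).
1. F is the centroid of triangle KGT ⇒ F = (1/3, -1/3)
2. D is the centroid of triangle FKT ⇒ D = (4/9, -4/9)
3. Z is the midpoint of FG ⇒ Z = (1/6, -1/6)
line ZD meets KT at V = (1/2, -1/2)
D = Z + t·(V−Z) with t = 5/6, so ZD:DV = 5/6:1/6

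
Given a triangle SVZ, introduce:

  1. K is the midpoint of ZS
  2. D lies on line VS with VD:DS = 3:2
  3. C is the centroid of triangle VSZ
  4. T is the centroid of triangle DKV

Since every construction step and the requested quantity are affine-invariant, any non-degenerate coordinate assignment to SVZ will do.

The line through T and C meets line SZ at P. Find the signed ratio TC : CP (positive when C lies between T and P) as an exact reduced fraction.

Assign S = (0, 0), V = (1, 0), Z = (0, 1) — the answer is frame-independent, so this choice is without loss of generality.
1. K is the midpoint of ZS ⇒ K = (0, 1/2)
2. D lies on line VS with VD:DS = 3:2 ⇒ D = (2/5, 0)
3. C is the centroid of triangle VSZ ⇒ C = (1/3, 1/3)
4. T is the centroid of triangle DKV ⇒ T = (7/15, 1/6)
line TC meets SZ at P = (0, 3/4)
C = T + t·(P−T) with t = 2/7, so TC:CP = 2/7:5/7

TC:CP = 2/5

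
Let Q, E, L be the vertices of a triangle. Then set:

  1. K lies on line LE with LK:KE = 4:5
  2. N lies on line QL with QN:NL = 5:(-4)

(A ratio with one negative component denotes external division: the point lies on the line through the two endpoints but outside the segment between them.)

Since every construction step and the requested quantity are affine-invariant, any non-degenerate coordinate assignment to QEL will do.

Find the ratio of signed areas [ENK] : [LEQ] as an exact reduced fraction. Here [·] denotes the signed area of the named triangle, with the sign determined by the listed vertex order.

[ENK]:[LEQ] = -20/9

Assign Q = (0, 0), E = (1, 0), L = (0, 1) — the answer is frame-independent, so this choice is without loss of generality.
1. K lies on line LE with LK:KE = 4:5 ⇒ K = (4/9, 5/9)
2. N lies on line QL with QN:NL = 5:(-4) ⇒ N = (0, 5)
2·[ENK] = 20/9, 2·[LEQ] = -1
[ENK]:[LEQ] = 20/9:-1 = -20/9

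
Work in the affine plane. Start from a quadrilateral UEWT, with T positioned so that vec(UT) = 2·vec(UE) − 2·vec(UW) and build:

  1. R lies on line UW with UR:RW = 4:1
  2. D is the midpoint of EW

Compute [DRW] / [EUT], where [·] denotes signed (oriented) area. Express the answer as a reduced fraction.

[DRW]:[EUT] = -1/20

Set U = (0, 0), E = (1, 0), W = (0, 1), T = (2, -2); any affine frame gives the same invariant.
1. R lies on line UW with UR:RW = 4:1 ⇒ R = (0, 4/5)
2. D is the midpoint of EW ⇒ D = (1/2, 1/2)
2·[DRW] = -1/10, 2·[EUT] = 2
[DRW]:[EUT] = -1/10:2 = -1/20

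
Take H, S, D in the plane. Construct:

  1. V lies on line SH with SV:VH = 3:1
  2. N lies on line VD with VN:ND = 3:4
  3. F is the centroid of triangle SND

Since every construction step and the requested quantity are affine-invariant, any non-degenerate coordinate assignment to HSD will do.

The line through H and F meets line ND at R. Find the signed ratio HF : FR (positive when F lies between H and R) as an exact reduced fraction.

Assign H = (0, 0), S = (1, 0), D = (0, 1) — the answer is frame-independent, so this choice is without loss of generality.
1. V lies on line SH with SV:VH = 3:1 ⇒ V = (1/4, 0)
2. N lies on line VD with VN:ND = 3:4 ⇒ N = (1/7, 3/7)
3. F is the centroid of triangle SND ⇒ F = (8/21, 10/21)
line HF meets ND at R = (4/21, 5/21)
F = H + t·(R−H) with t = 2, so HF:FR = 2:-1

HF:FR = -2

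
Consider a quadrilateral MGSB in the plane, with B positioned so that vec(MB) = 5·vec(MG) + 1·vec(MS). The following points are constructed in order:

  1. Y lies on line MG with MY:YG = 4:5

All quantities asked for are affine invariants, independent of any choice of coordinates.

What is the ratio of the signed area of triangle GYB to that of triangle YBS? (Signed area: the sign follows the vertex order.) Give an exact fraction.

[GYB]:[YBS] = -1/9

Set M = (0, 0), G = (1, 0), S = (0, 1), B = (5, 1); any affine frame gives the same invariant.
1. Y lies on line MG with MY:YG = 4:5 ⇒ Y = (4/9, 0)
2·[GYB] = -5/9, 2·[YBS] = 5
[GYB]:[YBS] = -5/9:5 = -1/9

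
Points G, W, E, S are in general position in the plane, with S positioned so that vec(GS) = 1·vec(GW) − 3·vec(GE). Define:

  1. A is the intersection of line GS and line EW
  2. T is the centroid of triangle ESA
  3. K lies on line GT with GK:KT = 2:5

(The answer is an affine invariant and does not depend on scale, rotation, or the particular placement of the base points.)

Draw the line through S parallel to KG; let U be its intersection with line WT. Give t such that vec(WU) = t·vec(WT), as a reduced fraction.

Set G = (0, 0), W = (1, 0), E = (0, 1), S = (1, -3); any affine frame gives the same invariant.
1. A is the intersection of line GS and line EW ⇒ A = (-1/2, 3/2)
2. T is the centroid of triangle ESA ⇒ T = (1/6, -1/6)
3. K lies on line GT with GK:KT = 2:5 ⇒ K = (1/21, -1/21)
through S parallel to KG: direction (-1/21, 1/21); meets WT at U = (-3/2, -1/2)
U = W + t·(T−W) with t = 3

t = 3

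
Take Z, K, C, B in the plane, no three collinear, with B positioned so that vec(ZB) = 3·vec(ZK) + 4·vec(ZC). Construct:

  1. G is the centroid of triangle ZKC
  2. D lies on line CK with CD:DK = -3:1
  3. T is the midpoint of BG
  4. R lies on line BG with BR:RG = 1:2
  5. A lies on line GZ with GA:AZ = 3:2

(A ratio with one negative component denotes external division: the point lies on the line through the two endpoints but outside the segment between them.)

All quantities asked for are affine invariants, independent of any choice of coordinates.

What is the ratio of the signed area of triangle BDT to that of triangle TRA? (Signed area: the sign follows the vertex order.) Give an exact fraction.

Assign Z = (0, 0), K = (1, 0), C = (0, 1), B = (3, 4) — the answer is frame-independent, so this choice is without loss of generality.
1. G is the centroid of triangle ZKC ⇒ G = (1/3, 1/3)
2. D lies on line CK with CD:DK = -3:1 ⇒ D = (3/2, -1/2)
3. T is the midpoint of BG ⇒ T = (5/3, 13/6)
4. R lies on line BG with BR:RG = 1:2 ⇒ R = (19/9, 25/9)
5. A lies on line GZ with GA:AZ = 3:2 ⇒ A = (2/15, 2/15)
2·[BDT] = -13/4, 2·[TRA] = 1/30
[BDT]:[TRA] = -13/4:1/30 = -195/2

[BDT]:[TRA] = -195/2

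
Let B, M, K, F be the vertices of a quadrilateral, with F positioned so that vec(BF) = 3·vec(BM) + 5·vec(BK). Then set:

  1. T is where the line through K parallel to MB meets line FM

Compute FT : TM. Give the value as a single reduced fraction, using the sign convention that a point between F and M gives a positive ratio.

Work in coordinates with B = (0, 0), M = (1, 0), K = (0, 1), F = (3, 5).
1. T is where the line through K parallel to MB meets line FM ⇒ T = (7/5, 1)
T = F + t·(M−F) with t = 4/5, so FT:TM = t:(1−t) = 4/5:1/5

FT:TM = 4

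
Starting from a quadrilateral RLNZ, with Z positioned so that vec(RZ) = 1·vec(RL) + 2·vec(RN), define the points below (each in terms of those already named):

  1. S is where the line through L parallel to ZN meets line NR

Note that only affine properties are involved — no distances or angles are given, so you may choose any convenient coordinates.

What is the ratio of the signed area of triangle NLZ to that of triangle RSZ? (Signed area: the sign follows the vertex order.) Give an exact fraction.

Choose coordinates R = (0, 0), L = (1, 0), N = (0, 1), Z = (1, 2).
1. S is where the line through L parallel to ZN meets line NR ⇒ S = (0, -1)
2·[NLZ] = 2, 2·[RSZ] = 1
[NLZ]:[RSZ] = 2:1 = 2

[NLZ]:[RSZ] = 2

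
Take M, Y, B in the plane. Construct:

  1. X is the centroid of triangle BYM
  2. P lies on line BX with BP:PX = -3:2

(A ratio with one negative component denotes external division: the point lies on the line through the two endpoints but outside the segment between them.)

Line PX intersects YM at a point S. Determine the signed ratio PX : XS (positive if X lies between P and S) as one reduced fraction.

Assign M = (0, 0), Y = (1, 0), B = (0, 1) — the answer is frame-independent, so this choice is without loss of generality.
1. X is the centroid of triangle BYM ⇒ X = (1/3, 1/3)
2. P lies on line BX with BP:PX = -3:2 ⇒ P = (1, -1)
line PX meets YM at S = (1/2, 0)
X = P + t·(S−P) with t = 4/3, so PX:XS = 4/3:-1/3

PX:XS = -4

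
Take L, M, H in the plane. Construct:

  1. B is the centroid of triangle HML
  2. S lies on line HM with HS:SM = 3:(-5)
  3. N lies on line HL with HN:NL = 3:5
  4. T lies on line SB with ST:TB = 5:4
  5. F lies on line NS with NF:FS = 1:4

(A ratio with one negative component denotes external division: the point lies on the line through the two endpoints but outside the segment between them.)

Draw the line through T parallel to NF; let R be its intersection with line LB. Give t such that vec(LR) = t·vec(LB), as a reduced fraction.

Choose coordinates L = (0, 0), M = (1, 0), H = (0, 1).
1. B is the centroid of triangle HML ⇒ B = (1/3, 1/3)
2. S lies on line HM with HS:SM = 3:(-5) ⇒ S = (-3/2, 5/2)
3. N lies on line HL with HN:NL = 3:5 ⇒ N = (0, 5/8)
4. T lies on line SB with ST:TB = 5:4 ⇒ T = (-13/27, 35/27)
5. F lies on line NS with NF:FS = 1:4 ⇒ F = (-3/10, 1)
through T parallel to NF: direction (-3/10, 3/8); meets LB at R = (25/81, 25/81)
R = L + t·(B−L) with t = 25/27

t = 25/27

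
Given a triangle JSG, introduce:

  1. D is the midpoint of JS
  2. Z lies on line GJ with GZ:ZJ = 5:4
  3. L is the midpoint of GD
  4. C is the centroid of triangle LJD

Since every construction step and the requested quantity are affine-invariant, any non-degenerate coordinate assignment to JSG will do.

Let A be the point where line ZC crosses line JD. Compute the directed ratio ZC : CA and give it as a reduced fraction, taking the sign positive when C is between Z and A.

Assign J = (0, 0), S = (1, 0), G = (0, 1) — the answer is frame-independent, so this choice is without loss of generality.
1. D is the midpoint of JS ⇒ D = (1/2, 0)
2. Z lies on line GJ with GZ:ZJ = 5:4 ⇒ Z = (0, 4/9)
3. L is the midpoint of GD ⇒ L = (1/4, 1/2)
4. C is the centroid of triangle LJD ⇒ C = (1/4, 1/6)
line ZC meets JD at A = (2/5, 0)
C = Z + t·(A−Z) with t = 5/8, so ZC:CA = 5/8:3/8

ZC:CA = 5/3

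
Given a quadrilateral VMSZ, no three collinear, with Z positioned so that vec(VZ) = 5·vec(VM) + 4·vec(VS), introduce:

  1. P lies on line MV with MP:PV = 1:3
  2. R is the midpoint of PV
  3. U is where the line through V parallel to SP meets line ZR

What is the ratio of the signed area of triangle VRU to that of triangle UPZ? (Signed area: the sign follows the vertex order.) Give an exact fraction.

Assign V = (0, 0), M = (1, 0), S = (0, 1), Z = (5, 4) — the answer is frame-independent, so this choice is without loss of generality.
1. P lies on line MV with MP:PV = 1:3 ⇒ P = (3/4, 0)
2. R is the midpoint of PV ⇒ R = (3/8, 0)
3. U is where the line through V parallel to SP meets line ZR ⇒ U = (9/61, -12/61)
2·[VRU] = -9/122, 2·[UPZ] = 96/61
[VRU]:[UPZ] = -9/122:96/61 = -3/64

[VRU]:[UPZ] = -3/64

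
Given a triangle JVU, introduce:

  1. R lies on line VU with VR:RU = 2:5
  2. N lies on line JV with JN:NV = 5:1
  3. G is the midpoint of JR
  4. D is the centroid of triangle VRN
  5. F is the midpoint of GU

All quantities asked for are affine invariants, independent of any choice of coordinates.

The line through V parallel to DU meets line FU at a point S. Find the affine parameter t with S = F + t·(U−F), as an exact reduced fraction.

t = 65/51

Choose coordinates J = (0, 0), V = (1, 0), U = (0, 1).
1. R lies on line VU with VR:RU = 2:5 ⇒ R = (5/7, 2/7)
2. N lies on line JV with JN:NV = 5:1 ⇒ N = (5/6, 0)
3. G is the midpoint of JR ⇒ G = (5/14, 1/7)
4. D is the centroid of triangle VRN ⇒ D = (107/126, 2/21)
5. F is the midpoint of GU ⇒ F = (5/28, 4/7)
through V parallel to DU: direction (-107/126, 19/21); meets FU at S = (-5/102, 19/17)
S = F + t·(U−F) with t = 65/51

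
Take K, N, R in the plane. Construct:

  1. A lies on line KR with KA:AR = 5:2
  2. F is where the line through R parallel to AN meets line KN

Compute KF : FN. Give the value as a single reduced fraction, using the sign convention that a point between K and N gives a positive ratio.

Work in coordinates with K = (0, 0), N = (1, 0), R = (0, 1).
1. A lies on line KR with KA:AR = 5:2 ⇒ A = (0, 5/7)
2. F is where the line through R parallel to AN meets line KN ⇒ F = (7/5, 0)
F = K + t·(N−K) with t = 7/5, so KF:FN = t:(1−t) = 7/5:-2/5

KF:FN = -7/2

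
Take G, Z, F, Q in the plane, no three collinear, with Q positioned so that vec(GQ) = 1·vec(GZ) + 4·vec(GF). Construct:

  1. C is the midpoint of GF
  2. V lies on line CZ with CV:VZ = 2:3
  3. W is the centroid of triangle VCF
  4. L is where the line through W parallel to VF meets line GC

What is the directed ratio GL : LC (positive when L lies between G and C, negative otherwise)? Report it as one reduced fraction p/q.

Work in coordinates with G = (0, 0), Z = (1, 0), F = (0, 1), Q = (1, 4).
1. C is the midpoint of GF ⇒ C = (0, 1/2)
2. V lies on line CZ with CV:VZ = 2:3 ⇒ V = (2/5, 3/10)
3. W is the centroid of triangle VCF ⇒ W = (2/15, 3/5)
4. L is where the line through W parallel to VF meets line GC ⇒ L = (0, 5/6)
L = G + t·(C−G) with t = 5/3, so GL:LC = t:(1−t) = 5/3:-2/3

GL:LC = -5/2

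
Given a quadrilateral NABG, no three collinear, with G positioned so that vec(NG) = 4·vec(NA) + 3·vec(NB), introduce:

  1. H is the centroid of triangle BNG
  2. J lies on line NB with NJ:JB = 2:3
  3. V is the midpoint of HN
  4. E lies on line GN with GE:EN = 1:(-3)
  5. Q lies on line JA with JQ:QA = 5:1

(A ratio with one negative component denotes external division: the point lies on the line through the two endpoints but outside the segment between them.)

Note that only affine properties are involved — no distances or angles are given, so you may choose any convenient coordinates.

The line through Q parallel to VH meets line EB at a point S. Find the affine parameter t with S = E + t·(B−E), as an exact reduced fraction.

t = 22/75

Work in coordinates with N = (0, 0), A = (1, 0), B = (0, 1), G = (4, 3).
1. H is the centroid of triangle BNG ⇒ H = (4/3, 4/3)
2. J lies on line NB with NJ:JB = 2:3 ⇒ J = (0, 2/5)
3. V is the midpoint of HN ⇒ V = (2/3, 2/3)
4. E lies on line GN with GE:EN = 1:(-3) ⇒ E = (6, 9/2)
5. Q lies on line JA with JQ:QA = 5:1 ⇒ Q = (5/6, 1/15)
through Q parallel to VH: direction (2/3, 2/3); meets EB at S = (106/25, 521/150)
S = E + t·(B−E) with t = 22/75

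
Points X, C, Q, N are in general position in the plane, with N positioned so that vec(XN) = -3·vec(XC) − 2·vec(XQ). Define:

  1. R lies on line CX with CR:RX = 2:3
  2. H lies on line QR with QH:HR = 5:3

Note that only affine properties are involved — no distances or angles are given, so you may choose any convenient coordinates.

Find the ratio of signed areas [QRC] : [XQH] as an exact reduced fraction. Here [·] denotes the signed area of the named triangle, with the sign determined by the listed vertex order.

[QRC]:[XQH] = -16/15

Choose coordinates X = (0, 0), C = (1, 0), Q = (0, 1), N = (-3, -2).
1. R lies on line CX with CR:RX = 2:3 ⇒ R = (3/5, 0)
2. H lies on line QR with QH:HR = 5:3 ⇒ H = (3/8, 3/8)
2·[QRC] = 2/5, 2·[XQH] = -3/8
[QRC]:[XQH] = 2/5:-3/8 = -16/15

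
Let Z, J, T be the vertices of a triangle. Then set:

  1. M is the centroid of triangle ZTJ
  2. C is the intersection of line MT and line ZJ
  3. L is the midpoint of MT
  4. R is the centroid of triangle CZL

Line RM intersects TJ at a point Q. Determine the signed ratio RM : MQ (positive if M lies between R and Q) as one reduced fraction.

Work in coordinates with Z = (0, 0), J = (1, 0), T = (0, 1).
1. M is the centroid of triangle ZTJ ⇒ M = (1/3, 1/3)
2. C is the intersection of line MT and line ZJ ⇒ C = (1/2, 0)
3. L is the midpoint of MT ⇒ L = (1/6, 2/3)
4. R is the centroid of triangle CZL ⇒ R = (2/9, 2/9)
line RM meets TJ at Q = (1/2, 1/2)
M = R + t·(Q−R) with t = 2/5, so RM:MQ = 2/5:3/5

RM:MQ = 2/3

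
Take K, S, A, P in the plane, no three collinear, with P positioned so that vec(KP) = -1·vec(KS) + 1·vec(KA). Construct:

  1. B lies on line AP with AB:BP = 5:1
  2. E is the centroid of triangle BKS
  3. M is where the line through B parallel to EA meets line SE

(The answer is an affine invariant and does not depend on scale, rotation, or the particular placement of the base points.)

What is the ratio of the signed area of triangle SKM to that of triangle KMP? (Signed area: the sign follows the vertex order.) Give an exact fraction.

[SKM]:[KMP] = 42/11

Choose coordinates K = (0, 0), S = (1, 0), A = (0, 1), P = (-1, 1).
1. B lies on line AP with AB:BP = 5:1 ⇒ B = (-5/6, 1)
2. E is the centroid of triangle BKS ⇒ E = (1/18, 1/3)
3. M is where the line through B parallel to EA meets line SE ⇒ M = (-53/66, 7/11)
2·[SKM] = -7/11, 2·[KMP] = -1/6
[SKM]:[KMP] = -7/11:-1/6 = 42/11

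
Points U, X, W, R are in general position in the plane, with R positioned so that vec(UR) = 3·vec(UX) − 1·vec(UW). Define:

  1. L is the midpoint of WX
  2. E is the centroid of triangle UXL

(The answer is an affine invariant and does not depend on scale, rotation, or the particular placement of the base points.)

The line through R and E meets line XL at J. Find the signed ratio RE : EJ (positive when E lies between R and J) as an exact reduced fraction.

RE:EJ = -4

Work in coordinates with U = (0, 0), X = (1, 0), W = (0, 1), R = (3, -1).
1. L is the midpoint of WX ⇒ L = (1/2, 1/2)
2. E is the centroid of triangle UXL ⇒ E = (1/2, 1/6)
line RE meets XL at J = (9/8, -1/8)
E = R + t·(J−R) with t = 4/3, so RE:EJ = 4/3:-1/3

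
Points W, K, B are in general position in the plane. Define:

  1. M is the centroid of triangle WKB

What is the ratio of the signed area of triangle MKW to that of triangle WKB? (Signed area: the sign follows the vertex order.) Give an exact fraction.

Assign W = (0, 0), K = (1, 0), B = (0, 1) — the answer is frame-independent, so this choice is without loss of generality.
1. M is the centroid of triangle WKB ⇒ M = (1/3, 1/3)
2·[MKW] = -1/3, 2·[WKB] = 1
[MKW]:[WKB] = -1/3:1 = -1/3

[MKW]:[WKB] = -1/3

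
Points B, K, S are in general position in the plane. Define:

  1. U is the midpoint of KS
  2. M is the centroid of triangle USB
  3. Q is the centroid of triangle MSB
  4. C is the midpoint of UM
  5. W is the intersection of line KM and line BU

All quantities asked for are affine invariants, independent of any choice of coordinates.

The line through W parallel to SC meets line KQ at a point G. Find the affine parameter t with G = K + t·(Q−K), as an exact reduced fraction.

Choose coordinates B = (0, 0), K = (1, 0), S = (0, 1).
1. U is the midpoint of KS ⇒ U = (1/2, 1/2)
2. M is the centroid of triangle USB ⇒ M = (1/6, 1/2)
3. Q is the centroid of triangle MSB ⇒ Q = (1/18, 1/2)
4. C is the midpoint of UM ⇒ C = (1/3, 1/2)
5. W is the intersection of line KM and line BU ⇒ W = (3/8, 3/8)
through W parallel to SC: direction (1/3, -1/2); meets KQ at G = (37/88, 27/88)
G = K + t·(Q−K) with t = 27/44

t = 27/44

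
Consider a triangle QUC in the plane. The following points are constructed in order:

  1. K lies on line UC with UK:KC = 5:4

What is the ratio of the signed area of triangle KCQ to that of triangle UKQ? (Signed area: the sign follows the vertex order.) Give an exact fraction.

[KCQ]:[UKQ] = 4/5

Assign Q = (0, 0), U = (1, 0), C = (0, 1) — the answer is frame-independent, so this choice is without loss of generality.
1. K lies on line UC with UK:KC = 5:4 ⇒ K = (4/9, 5/9)
2·[KCQ] = 4/9, 2·[UKQ] = 5/9
[KCQ]:[UKQ] = 4/9:5/9 = 4/5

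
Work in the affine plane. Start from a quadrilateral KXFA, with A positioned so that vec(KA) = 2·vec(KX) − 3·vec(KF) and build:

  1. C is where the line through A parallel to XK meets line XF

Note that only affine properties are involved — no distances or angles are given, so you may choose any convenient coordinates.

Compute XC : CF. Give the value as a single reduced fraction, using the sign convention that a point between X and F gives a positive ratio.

Choose coordinates K = (0, 0), X = (1, 0), F = (0, 1), A = (2, -3).
1. C is where the line through A parallel to XK meets line XF ⇒ C = (4, -3)
C = X + t·(F−X) with t = -3, so XC:CF = t:(1−t) = -3:4

XC:CF = -3/4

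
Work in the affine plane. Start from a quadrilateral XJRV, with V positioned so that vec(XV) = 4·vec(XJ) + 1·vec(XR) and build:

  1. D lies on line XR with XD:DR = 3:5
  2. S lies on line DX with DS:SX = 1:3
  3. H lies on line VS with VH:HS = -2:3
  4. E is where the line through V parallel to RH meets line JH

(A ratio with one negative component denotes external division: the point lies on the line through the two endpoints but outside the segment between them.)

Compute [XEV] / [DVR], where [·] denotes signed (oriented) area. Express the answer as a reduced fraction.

Set X = (0, 0), J = (1, 0), R = (0, 1), V = (4, 1); any affine frame gives the same invariant.
1. D lies on line XR with XD:DR = 3:5 ⇒ D = (0, 3/8)
2. S lies on line DX with DS:SX = 1:3 ⇒ S = (0, 9/32)
3. H lies on line VS with VH:HS = -2:3 ⇒ H = (12, 39/16)
4. E is where the line through V parallel to RH meets line JH ⇒ E = (1568/215, 4797/3440)
2·[XEV] = 295/172, 2·[DVR] = 5/2
[XEV]:[DVR] = 295/172:5/2 = 59/86

[XEV]:[DVR] = 59/86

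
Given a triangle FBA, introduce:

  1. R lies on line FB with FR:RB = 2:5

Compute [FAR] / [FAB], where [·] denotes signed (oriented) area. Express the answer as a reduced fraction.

Choose coordinates F = (0, 0), B = (1, 0), A = (0, 1).
1. R lies on line FB with FR:RB = 2:5 ⇒ R = (2/7, 0)
2·[FAR] = -2/7, 2·[FAB] = -1
[FAR]:[FAB] = -2/7:-1 = 2/7

[FAR]:[FAB] = 2/7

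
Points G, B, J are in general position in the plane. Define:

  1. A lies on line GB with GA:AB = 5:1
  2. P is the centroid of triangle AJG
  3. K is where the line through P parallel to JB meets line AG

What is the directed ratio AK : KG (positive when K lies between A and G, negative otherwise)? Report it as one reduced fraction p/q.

Choose coordinates G = (0, 0), B = (1, 0), J = (0, 1).
1. A lies on line GB with GA:AB = 5:1 ⇒ A = (5/6, 0)
2. P is the centroid of triangle AJG ⇒ P = (5/18, 1/3)
3. K is where the line through P parallel to JB meets line AG ⇒ K = (11/18, 0)
K = A + t·(G−A) with t = 4/15, so AK:KG = t:(1−t) = 4/15:11/15

AK:KG = 4/11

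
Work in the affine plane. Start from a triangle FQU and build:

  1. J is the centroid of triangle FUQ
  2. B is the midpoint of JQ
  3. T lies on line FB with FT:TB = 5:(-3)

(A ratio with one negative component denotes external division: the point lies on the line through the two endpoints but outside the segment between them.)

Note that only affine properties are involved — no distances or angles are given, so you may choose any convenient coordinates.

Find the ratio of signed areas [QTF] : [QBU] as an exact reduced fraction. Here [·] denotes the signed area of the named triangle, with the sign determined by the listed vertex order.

Assign F = (0, 0), Q = (1, 0), U = (0, 1) — the answer is frame-independent, so this choice is without loss of generality.
1. J is the centroid of triangle FUQ ⇒ J = (1/3, 1/3)
2. B is the midpoint of JQ ⇒ B = (2/3, 1/6)
3. T lies on line FB with FT:TB = 5:(-3) ⇒ T = (5/3, 5/12)
2·[QTF] = 5/12, 2·[QBU] = -1/6
[QTF]:[QBU] = 5/12:-1/6 = -5/2

[QTF]:[QBU] = -5/2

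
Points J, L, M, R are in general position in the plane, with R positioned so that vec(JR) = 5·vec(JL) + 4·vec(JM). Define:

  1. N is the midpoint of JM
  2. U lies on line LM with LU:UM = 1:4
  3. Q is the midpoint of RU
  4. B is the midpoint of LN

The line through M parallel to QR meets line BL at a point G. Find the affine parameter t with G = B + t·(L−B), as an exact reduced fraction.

t = -101/59

Set J = (0, 0), L = (1, 0), M = (0, 1), R = (5, 4); any affine frame gives the same invariant.
1. N is the midpoint of JM ⇒ N = (0, 1/2)
2. U lies on line LM with LU:UM = 1:4 ⇒ U = (4/5, 1/5)
3. Q is the midpoint of RU ⇒ Q = (29/10, 21/10)
4. B is the midpoint of LN ⇒ B = (1/2, 1/4)
through M parallel to QR: direction (21/10, 19/10); meets BL at G = (-21/59, 40/59)
G = B + t·(L−B) with t = -101/59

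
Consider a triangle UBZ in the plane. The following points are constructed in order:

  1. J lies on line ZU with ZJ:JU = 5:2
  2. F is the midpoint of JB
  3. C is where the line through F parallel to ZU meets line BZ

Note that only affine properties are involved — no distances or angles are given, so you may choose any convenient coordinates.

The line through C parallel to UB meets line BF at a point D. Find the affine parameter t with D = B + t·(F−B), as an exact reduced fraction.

t = 7/2

Assign U = (0, 0), B = (1, 0), Z = (0, 1) — the answer is frame-independent, so this choice is without loss of generality.
1. J lies on line ZU with ZJ:JU = 5:2 ⇒ J = (0, 2/7)
2. F is the midpoint of JB ⇒ F = (1/2, 1/7)
3. C is where the line through F parallel to ZU meets line BZ ⇒ C = (1/2, 1/2)
through C parallel to UB: direction (1, 0); meets BF at D = (-3/4, 1/2)
D = B + t·(F−B) with t = 7/2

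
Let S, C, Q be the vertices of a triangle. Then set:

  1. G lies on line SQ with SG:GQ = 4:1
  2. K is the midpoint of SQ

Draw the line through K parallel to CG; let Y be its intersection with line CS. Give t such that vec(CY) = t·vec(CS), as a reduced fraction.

t = 3/8

Work in coordinates with S = (0, 0), C = (1, 0), Q = (0, 1).
1. G lies on line SQ with SG:GQ = 4:1 ⇒ G = (0, 4/5)
2. K is the midpoint of SQ ⇒ K = (0, 1/2)
through K parallel to CG: direction (-1, 4/5); meets CS at Y = (5/8, 0)
Y = C + t·(S−C) with t = 3/8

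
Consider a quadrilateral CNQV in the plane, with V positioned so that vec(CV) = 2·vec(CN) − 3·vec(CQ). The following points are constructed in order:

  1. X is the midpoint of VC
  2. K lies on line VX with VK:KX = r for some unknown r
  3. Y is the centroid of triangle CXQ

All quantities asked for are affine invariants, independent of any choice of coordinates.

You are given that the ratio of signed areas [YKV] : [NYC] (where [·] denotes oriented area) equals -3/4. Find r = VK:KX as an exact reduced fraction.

r = 3/5

Set C = (0, 0), N = (1, 0), Q = (0, 1), V = (2, -3); any affine frame gives the same invariant.
1. X is the midpoint of VC ⇒ X = (1, -3/2)
2. With VK:KX = r, write λ = r/(r+1) so K = V + λ·(X−V); K is affine-linear in λ
3. Y is the centroid of triangle CXQ ⇒ Y = (1/3, -1/6)
Every point depending on K is an affine combination of K and λ-independent points, so each such coordinate is linear in λ; the λ² term in each signed area is a multiple of (X−V)×(X−V) = 0, so 2·[YKV] and 2·[NYC] are each linear in λ. Evaluating at λ=0 and λ=1:
  2·[YKV] = 1/3·λ,   2·[NYC] = -1/6
So [YKV]:[NYC] = (1/3·λ) / (-1/6). Setting this equal to -3/4:
  1/3·λ = -3/4·(-1/6)  ⇒  λ = 3/8
Then r = λ/(1−λ) = (3/8)/(5/8) = 3/5. Check: with r = 3/5, K = (13/8, -39/16) and [YKV]:[NYC] = -3/4 as required.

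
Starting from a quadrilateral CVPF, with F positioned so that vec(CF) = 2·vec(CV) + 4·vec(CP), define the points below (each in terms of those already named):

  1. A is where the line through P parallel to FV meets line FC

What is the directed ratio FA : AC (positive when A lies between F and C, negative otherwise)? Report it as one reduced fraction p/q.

Assign C = (0, 0), V = (1, 0), P = (0, 1), F = (2, 4) — the answer is frame-independent, so this choice is without loss of generality.
1. A is where the line through P parallel to FV meets line FC ⇒ A = (-1/2, -1)
A = F + t·(C−F) with t = 5/4, so FA:AC = t:(1−t) = 5/4:-1/4

FA:AC = -5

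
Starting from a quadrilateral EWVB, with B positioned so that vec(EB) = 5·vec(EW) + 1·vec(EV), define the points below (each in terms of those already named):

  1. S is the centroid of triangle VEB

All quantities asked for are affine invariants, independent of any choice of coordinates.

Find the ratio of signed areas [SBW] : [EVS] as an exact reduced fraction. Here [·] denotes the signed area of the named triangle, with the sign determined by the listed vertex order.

[SBW]:[EVS] = 6/5

Set E = (0, 0), W = (1, 0), V = (0, 1), B = (5, 1); any affine frame gives the same invariant.
1. S is the centroid of triangle VEB ⇒ S = (5/3, 2/3)
2·[SBW] = -2, 2·[EVS] = -5/3
[SBW]:[EVS] = -2:-5/3 = 6/5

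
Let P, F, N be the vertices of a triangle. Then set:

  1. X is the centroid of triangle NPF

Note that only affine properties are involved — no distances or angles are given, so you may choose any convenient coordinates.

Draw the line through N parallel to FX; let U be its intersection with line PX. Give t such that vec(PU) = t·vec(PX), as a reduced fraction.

Work in coordinates with P = (0, 0), F = (1, 0), N = (0, 1).
1. X is the centroid of triangle NPF ⇒ X = (1/3, 1/3)
through N parallel to FX: direction (-2/3, 1/3); meets PX at U = (2/3, 2/3)
U = P + t·(X−P) with t = 2

t = 2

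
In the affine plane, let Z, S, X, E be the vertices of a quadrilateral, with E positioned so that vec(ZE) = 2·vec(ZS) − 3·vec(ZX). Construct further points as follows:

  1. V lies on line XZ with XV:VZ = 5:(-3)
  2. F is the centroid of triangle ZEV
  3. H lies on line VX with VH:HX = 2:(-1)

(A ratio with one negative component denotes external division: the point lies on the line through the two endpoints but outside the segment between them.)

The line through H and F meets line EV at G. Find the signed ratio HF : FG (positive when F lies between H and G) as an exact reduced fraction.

Choose coordinates Z = (0, 0), S = (1, 0), X = (0, 1), E = (2, -3).
1. V lies on line XZ with XV:VZ = 5:(-3) ⇒ V = (0, -3/2)
2. F is the centroid of triangle ZEV ⇒ F = (2/3, -3/2)
3. H lies on line VX with VH:HX = 2:(-1) ⇒ H = (0, 7/2)
line HF meets EV at G = (20/27, -37/18)
F = H + t·(G−H) with t = 9/10, so HF:FG = 9/10:1/10

HF:FG = 9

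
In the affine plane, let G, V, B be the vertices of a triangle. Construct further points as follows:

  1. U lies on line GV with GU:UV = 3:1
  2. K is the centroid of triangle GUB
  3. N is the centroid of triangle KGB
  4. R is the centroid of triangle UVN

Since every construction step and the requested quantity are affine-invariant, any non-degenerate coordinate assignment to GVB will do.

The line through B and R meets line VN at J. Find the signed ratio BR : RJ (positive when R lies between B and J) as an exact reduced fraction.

BR:RJ = -55/4

Work in coordinates with G = (0, 0), V = (1, 0), B = (0, 1).
1. U lies on line GV with GU:UV = 3:1 ⇒ U = (3/4, 0)
2. K is the centroid of triangle GUB ⇒ K = (1/4, 1/3)
3. N is the centroid of triangle KGB ⇒ N = (1/12, 4/9)
4. R is the centroid of triangle UVN ⇒ R = (11/18, 4/27)
line BR meets VN at J = (17/30, 104/495)
R = B + t·(J−B) with t = 55/51, so BR:RJ = 55/51:-4/51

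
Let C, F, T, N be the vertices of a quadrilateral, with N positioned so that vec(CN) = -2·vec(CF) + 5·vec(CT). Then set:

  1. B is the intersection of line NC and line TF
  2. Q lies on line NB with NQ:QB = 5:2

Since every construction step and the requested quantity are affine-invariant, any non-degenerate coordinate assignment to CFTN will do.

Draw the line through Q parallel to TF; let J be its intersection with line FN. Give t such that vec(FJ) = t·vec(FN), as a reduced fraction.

Assign C = (0, 0), F = (1, 0), T = (0, 1), N = (-2, 5) — the answer is frame-independent, so this choice is without loss of generality.
1. B is the intersection of line NC and line TF ⇒ B = (-2/3, 5/3)
2. Q lies on line NB with NQ:QB = 5:2 ⇒ Q = (-22/21, 55/21)
through Q parallel to TF: direction (1, -1); meets FN at J = (1/7, 10/7)
J = F + t·(N−F) with t = 2/7

t = 2/7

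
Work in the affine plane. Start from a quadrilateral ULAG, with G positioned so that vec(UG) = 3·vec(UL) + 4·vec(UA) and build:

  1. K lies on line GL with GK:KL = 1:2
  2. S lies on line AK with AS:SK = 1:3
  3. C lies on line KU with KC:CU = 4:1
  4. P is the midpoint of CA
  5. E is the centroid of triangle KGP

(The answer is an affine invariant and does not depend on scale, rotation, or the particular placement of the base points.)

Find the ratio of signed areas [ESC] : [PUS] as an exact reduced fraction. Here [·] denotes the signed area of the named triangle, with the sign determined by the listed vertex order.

Assign U = (0, 0), L = (1, 0), A = (0, 1), G = (3, 4) — the answer is frame-independent, so this choice is without loss of generality.
1. K lies on line GL with GK:KL = 1:2 ⇒ K = (7/3, 8/3)
2. S lies on line AK with AS:SK = 1:3 ⇒ S = (7/12, 17/12)
3. C lies on line KU with KC:CU = 4:1 ⇒ C = (7/15, 8/15)
4. P is the midpoint of CA ⇒ P = (7/30, 23/30)
5. E is the centroid of triangle KGP ⇒ E = (167/90, 223/90)
2·[ESC] = 1, 2·[PUS] = 7/60
[ESC]:[PUS] = 1:7/60 = 60/7

[ESC]:[PUS] = 60/7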